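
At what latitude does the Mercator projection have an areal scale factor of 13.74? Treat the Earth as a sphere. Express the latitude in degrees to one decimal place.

Mercator areal scale is sec²φ.
sec²φ = 13.74  ⇒  cos²φ = 0.07278  ⇒  cos φ = 0.2698.
φ = arccos(0.2698) ≈ 74.3°.

74.3°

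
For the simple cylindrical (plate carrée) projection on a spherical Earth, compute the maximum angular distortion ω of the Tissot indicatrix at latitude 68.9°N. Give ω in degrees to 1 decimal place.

Plate carrée maps x = Rλ, y = Rφ. The meridian scale is h = 1 and the parallel scale is k = 1/cos φ = sec φ.
At 68.9°: h = 1.000, k = 2.778; principal scales a = 2.778, b = 1.000.
sin(ω/2) = (a − b)/(a + b) = 1.778/3.778 = 0.4706, so ω = 2 arcsin(0.4706) ≈ 56.1°.

56.1°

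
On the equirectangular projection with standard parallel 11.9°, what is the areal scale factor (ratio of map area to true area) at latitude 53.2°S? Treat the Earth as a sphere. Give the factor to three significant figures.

The equidistant cylindrical projection with φ₀ = 11.9° has h = 1 (meridians true) and k = cos φ₀ / cos φ along parallels.
Areal scale = h·k = 1 × cos φ₀ / cos φ; at 53.2°, h = 1.000, k = 1.634, so h·k = 1.634.

1.63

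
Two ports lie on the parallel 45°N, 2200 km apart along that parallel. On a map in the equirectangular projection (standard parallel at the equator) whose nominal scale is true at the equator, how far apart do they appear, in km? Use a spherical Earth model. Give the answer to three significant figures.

3110 km

For the equirectangular projection with φ₀ = 0 (plate carrée), h = 1 along meridians and k = sec φ along parallels.
Along the parallel, k = sec 45° = 1/0.7071 = 1.414.
Map distance = 2200 × 1.414 ≈ 3110 km.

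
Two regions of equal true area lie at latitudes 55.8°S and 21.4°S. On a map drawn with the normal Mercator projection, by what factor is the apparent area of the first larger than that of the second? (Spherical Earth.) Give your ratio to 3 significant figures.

On Mercator, area is exaggerated by sec²φ = 1/cos²φ.
At 55.8°: sec²(55.8°) = 1/0.5621² = 3.165.
At 21.4°: sec²(21.4°) = 1/0.9311² = 1.154.
Ratio = 3.165/1.154 = cos²(21.4°)/cos²(55.8°) ≈ 2.74.

2.74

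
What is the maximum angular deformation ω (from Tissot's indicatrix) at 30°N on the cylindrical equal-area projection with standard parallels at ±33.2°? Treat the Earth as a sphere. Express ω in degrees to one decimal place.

Cylindrical equal-area (φ₀ = 33.2°): h = cos φ / cos 33.2° along meridians, k = cos 33.2° / cos φ along parallels; h·k = 1.
At 30°: h = 1.035, k = 0.9662; principal scales a = 1.035, b = 0.9662.
sin(ω/2) = (a − b)/(a + b) = 0.06876/2.001 = 0.03436, so ω = 2 arcsin(0.03436) ≈ 3.9°.

3.9°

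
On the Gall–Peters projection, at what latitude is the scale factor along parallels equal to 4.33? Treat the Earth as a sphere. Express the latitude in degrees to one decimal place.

80.6°

Gall–Peters is a cylindrical equal-area projection with standard parallels at ±45°. A cylindrical equal-area projection with standard parallel φ₀ has meridian scale h = cos φ / cos φ₀ and parallel scale k = cos φ₀ / cos φ (so areas are preserved, h·k = 1).
k = cos φ₀ / cos φ = 4.33  ⇒  cos φ = cos 45° / 4.33 = 0.1633.
φ = arccos(0.1633) ≈ 80.6°.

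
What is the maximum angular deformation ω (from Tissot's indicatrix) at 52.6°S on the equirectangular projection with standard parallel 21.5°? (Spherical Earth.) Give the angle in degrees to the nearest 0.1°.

With standard parallel φ₀ = 21.5°, the equirectangular projection gives x = Rλ cos φ₀, y = Rφ, so h = 1 and k = cos 21.5° / cos φ.
At 52.6°: h = 1.000, k = 1.532; principal scales a = 1.532, b = 1.000.
sin(ω/2) = (a − b)/(a + b) = 0.5319/2.532 = 0.2101, so ω = 2 arcsin(0.2101) ≈ 24.3°.

24.3°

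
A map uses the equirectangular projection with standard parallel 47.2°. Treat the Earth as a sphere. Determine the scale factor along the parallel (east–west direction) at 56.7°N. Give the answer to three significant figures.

1.24

With standard parallel φ₀ = 47.2°, the equirectangular projection gives x = Rλ cos φ₀, y = Rφ, so h = 1 and k = cos 47.2° / cos φ.
k = cos 47.2° / cos 56.7° = 0.6794/0.5490 = 1.238.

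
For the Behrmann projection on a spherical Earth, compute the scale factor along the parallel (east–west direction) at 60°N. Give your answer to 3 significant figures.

1.73

Behrmann is a cylindrical equal-area projection with standard parallels at ±30°. For cylindrical equal-area with standard parallel φ₀, h = cos φ / cos φ₀ and k = cos φ₀ / cos φ, so h·k = 1.
k = cos 30° / cos 60° = 0.8660/0.5000 = 1.732.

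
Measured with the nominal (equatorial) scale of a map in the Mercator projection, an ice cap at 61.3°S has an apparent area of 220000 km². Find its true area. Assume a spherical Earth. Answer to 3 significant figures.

50700 km²

Mercator is conformal, so the point scale is isotropic: h = k = sec φ = 1/cos φ.
Areal scale = k² = sec²φ = 1/cos²(61.3°) = 1/0.4802² = 4.336.
True area = apparent / (areal scale) = 220000 / 4.336 ≈ 50700 km².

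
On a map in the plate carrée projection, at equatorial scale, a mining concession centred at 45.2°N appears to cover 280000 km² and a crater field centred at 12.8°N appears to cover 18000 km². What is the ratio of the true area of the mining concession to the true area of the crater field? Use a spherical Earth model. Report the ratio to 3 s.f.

Plate carrée has h = 1 and k = sec φ, giving areal scale sec φ; true area = (apparent area) · cos φ.
True area of mining concession: 280000 × cos(45.2°) = 280000 × 0.7046 = 197300 km².
True area of crater field: 18000 × cos(12.8°) = 18000 × 0.9751 = 17550 km².
Ratio = 197300 / 17550 ≈ 11.2.

11.2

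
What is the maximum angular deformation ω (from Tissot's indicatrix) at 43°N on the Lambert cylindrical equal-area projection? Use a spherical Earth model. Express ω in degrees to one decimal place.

35.3°

The Lambert cylindrical equal-area projection is the cylindrical equal-area projection with its standard parallel at the equator (φ₀ = 0). A cylindrical equal-area projection with standard parallel φ₀ has meridian scale h = cos φ / cos φ₀ and parallel scale k = cos φ₀ / cos φ (so areas are preserved, h·k = 1).
At 43°: h = 0.7314, k = 1.367; principal scales a = 1.367, b = 0.7314.
sin(ω/2) = (a − b)/(a + b) = 0.6360/2.099 = 0.3030, so ω = 2 arcsin(0.3030) ≈ 35.3°.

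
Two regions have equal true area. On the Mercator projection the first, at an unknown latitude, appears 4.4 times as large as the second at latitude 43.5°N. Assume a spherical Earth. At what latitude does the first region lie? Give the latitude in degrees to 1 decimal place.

69.8°

For equal true areas on Mercator, apparent areas scale as sec²φ, so the ratio is cos²φ₂ / cos²φ₁.
cos²φ₂ / cos²φ₁ = 4.4  ⇒  cos φ₁ = cos 43.5° / √4.4 = 0.7254/2.098 = 0.3458.
φ₁ = arccos(0.3458) ≈ 69.8°.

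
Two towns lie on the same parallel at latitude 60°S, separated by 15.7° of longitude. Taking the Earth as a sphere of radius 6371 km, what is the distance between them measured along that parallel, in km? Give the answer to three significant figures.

873 km

Arc length along a parallel = R cos φ · Δλ (with Δλ in radians).
= 6371 × cos 60° × (15.7° × π/180) = 6371 × 0.5000 × 0.2740 ≈ 873 km.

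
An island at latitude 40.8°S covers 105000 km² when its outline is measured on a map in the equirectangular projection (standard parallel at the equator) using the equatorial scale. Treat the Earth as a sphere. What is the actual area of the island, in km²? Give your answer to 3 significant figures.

For the equirectangular projection with φ₀ = 0 (plate carrée), h = 1 along meridians and k = sec φ along parallels.
Areal scale = h·k = 1 × sec φ; at 40.8°, h = 1.000, k = 1.321, so h·k = 1.321.
True area = apparent / (areal scale) = 105000 / 1.321 ≈ 79500 km².

79500 km²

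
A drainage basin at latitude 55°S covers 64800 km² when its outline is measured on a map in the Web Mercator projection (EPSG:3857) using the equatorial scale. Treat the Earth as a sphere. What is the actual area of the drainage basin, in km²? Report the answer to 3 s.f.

21300 km²

For Mercator, h = k = sec φ (a conformal cylindrical projection has a single point scale, 1/cos φ).
Areal scale = k² = sec²φ = 1/cos²(55°) = 1/0.5736² = 3.040.
True area = apparent / (areal scale) = 64800 / 3.040 ≈ 21300 km².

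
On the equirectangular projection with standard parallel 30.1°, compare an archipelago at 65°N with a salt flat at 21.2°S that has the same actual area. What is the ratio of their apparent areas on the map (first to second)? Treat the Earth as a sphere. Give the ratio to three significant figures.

The equidistant cylindrical projection with φ₀ = 30.1° has h = 1 (meridians true) and k = cos φ₀ / cos φ along parallels.
Areal scale at 65°: h·k = 1.000 × 2.047 = 2.047.
Areal scale at 21.2°: h·k = 1.000 × 0.9280 = 0.9280.
Ratio = 2.047/0.9280 ≈ 2.21.

2.21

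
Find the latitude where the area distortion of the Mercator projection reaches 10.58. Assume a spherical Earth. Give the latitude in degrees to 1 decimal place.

72.1°

Mercator areal scale is sec²φ.
sec²φ = 10.58  ⇒  cos²φ = 0.09452  ⇒  cos φ = 0.3074.
φ = arccos(0.3074) ≈ 72.1°.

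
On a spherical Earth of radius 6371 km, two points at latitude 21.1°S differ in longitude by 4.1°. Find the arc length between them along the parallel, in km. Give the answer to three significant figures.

425 km

Arc length along a parallel = R cos φ · Δλ (with Δλ in radians).
= 6371 × cos 21.1° × (4.1° × π/180) = 6371 × 0.9330 × 0.07156 ≈ 425 km.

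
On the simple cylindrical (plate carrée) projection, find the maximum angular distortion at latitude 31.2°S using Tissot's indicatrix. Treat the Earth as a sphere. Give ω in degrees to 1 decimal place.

In the plate carrée (x = Rλ, y = Rφ), meridians are true-scale (h = 1) and parallels are stretched by k = sec φ.
At 31.2°: h = 1.000, k = 1.169; principal scales a = 1.169, b = 1.000.
sin(ω/2) = (a − b)/(a + b) = 0.1691/2.169 = 0.07796, so ω = 2 arcsin(0.07796) ≈ 8.9°.

8.9°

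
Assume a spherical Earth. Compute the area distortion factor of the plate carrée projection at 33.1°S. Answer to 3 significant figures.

1.19

Plate carrée maps x = Rλ, y = Rφ. The meridian scale is h = 1 and the parallel scale is k = 1/cos φ = sec φ.
Areal scale = h·k = 1 × sec φ; at 33.1°, h = 1.000, k = 1.194, so h·k = 1.194.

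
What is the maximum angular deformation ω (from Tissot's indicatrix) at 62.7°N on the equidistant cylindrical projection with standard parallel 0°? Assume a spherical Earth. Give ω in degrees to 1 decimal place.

43.6°

Plate carrée maps x = Rλ, y = Rφ. The meridian scale is h = 1 and the parallel scale is k = 1/cos φ = sec φ.
At 62.7°: h = 1.000, k = 2.180; principal scales a = 2.180, b = 1.000.
sin(ω/2) = (a − b)/(a + b) = 1.180/3.180 = 0.3711, so ω = 2 arcsin(0.3711) ≈ 43.6°.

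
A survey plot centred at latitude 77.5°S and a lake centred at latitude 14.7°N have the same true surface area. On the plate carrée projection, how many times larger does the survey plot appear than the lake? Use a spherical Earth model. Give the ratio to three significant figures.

4.47

In the plate carrée (x = Rλ, y = Rφ), meridians are true-scale (h = 1) and parallels are stretched by k = sec φ.
Areal scale at 77.5°: h·k = 1.000 × 4.620 = 4.620.
Areal scale at 14.7°: h·k = 1.000 × 1.034 = 1.034.
Ratio = 4.620/1.034 ≈ 4.47.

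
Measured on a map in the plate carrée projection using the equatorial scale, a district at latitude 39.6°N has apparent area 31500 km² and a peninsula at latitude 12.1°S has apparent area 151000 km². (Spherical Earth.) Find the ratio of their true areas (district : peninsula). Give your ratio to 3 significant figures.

0.164

On the plate carrée, areal scale = h·k = 1 × sec φ, so true area = apparent × cos φ.
True area of district: 31500 × cos(39.6°) = 31500 × 0.7705 = 24270 km².
True area of peninsula: 151000 × cos(12.1°) = 151000 × 0.9778 = 147600 km².
Ratio = 24270 / 147600 ≈ 0.164.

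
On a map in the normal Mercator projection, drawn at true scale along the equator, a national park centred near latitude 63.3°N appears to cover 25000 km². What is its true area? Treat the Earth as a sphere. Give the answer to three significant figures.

For Mercator, h = k = sec φ (a conformal cylindrical projection has a single point scale, 1/cos φ).
Areal scale = k² = sec²φ = 1/cos²(63.3°) = 1/0.4493² = 4.953.
True area = apparent / (areal scale) = 25000 / 4.953 ≈ 5050 km².

5050 km²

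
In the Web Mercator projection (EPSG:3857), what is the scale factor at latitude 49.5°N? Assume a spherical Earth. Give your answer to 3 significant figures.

1.54

For Mercator, h = k = sec φ (a conformal cylindrical projection has a single point scale, 1/cos φ).
k = 1/cos 49.5° = 1/0.6494 = 1.540.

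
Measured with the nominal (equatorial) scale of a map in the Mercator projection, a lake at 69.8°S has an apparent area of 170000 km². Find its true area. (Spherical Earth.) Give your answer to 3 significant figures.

20300 km²

The Mercator projection is conformal; its linear scale factor is the same in every direction and equals sec φ = 1/cos φ.
Areal scale = k² = sec²φ = 1/cos²(69.8°) = 1/0.3453² = 8.387.
True area = apparent / (areal scale) = 170000 / 8.387 ≈ 20300 km².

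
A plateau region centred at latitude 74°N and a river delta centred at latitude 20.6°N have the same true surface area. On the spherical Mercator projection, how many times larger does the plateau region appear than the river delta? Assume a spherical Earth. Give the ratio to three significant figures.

11.5

Mercator areal scale is sec²φ.
At 74°: sec²(74°) = 1/0.2756² = 13.16.
At 20.6°: sec²(20.6°) = 1/0.9361² = 1.141.
Ratio = 13.16/1.141 = cos²(20.6°)/cos²(74°) ≈ 11.5.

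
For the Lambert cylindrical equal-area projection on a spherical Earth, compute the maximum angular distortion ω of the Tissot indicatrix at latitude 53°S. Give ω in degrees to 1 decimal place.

55.8°

The Lambert cylindrical equal-area projection is the cylindrical equal-area projection with its standard parallel at the equator (φ₀ = 0). Cylindrical equal-area (φ₀ = 0°): h = cos φ / cos 0° along meridians, k = cos 0° / cos φ along parallels; h·k = 1.
At 53°: h = 0.6018, k = 1.662; principal scales a = 1.662, b = 0.6018.
sin(ω/2) = (a − b)/(a + b) = 1.060/2.263 = 0.4682, so ω = 2 arcsin(0.4682) ≈ 55.8°.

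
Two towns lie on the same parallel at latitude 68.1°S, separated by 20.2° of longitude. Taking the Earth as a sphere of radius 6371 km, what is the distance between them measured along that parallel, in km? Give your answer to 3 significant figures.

838 km

Arc length along a parallel = R cos φ · Δλ (with Δλ in radians).
= 6371 × cos 68.1° × (20.2° × π/180) = 6371 × 0.3730 × 0.3526 ≈ 838 km.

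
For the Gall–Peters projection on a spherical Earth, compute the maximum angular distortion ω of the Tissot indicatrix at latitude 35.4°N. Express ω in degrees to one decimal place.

16.2°

The Gall–Peters projection is cylindrical equal-area with φ₀ = 45°. A cylindrical equal-area projection with standard parallel φ₀ has meridian scale h = cos φ / cos φ₀ and parallel scale k = cos φ₀ / cos φ (so areas are preserved, h·k = 1).
At 35.4°: h = 1.153, k = 0.8675; principal scales a = 1.153, b = 0.8675.
sin(ω/2) = (a − b)/(a + b) = 0.2853/2.020 = 0.1412, so ω = 2 arcsin(0.1412) ≈ 16.2°.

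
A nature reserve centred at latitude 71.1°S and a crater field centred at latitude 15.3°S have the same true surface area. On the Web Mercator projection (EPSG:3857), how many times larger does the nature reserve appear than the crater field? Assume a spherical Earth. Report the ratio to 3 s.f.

8.87

On Mercator, area is exaggerated by sec²φ = 1/cos²φ.
At 71.1°: sec²(71.1°) = 1/0.3239² = 9.531.
At 15.3°: sec²(15.3°) = 1/0.9646² = 1.075.
Ratio = 9.531/1.075 = cos²(15.3°)/cos²(71.1°) ≈ 8.87.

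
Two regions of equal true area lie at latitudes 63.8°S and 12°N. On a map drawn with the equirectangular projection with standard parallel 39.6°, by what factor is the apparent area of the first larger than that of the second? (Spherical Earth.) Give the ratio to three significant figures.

With standard parallel φ₀ = 39.6°, the equirectangular projection gives x = Rλ cos φ₀, y = Rφ, so h = 1 and k = cos 39.6° / cos φ.
Areal scale at 63.8°: h·k = 1.000 × 1.745 = 1.745.
Areal scale at 12°: h·k = 1.000 × 0.7877 = 0.7877.
Ratio = 1.745/0.7877 ≈ 2.22.

2.22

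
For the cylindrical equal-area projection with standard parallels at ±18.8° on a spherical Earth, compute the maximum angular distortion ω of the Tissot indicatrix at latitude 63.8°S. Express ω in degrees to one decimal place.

80.0°

For cylindrical equal-area with standard parallel φ₀, h = cos φ / cos φ₀ and k = cos φ₀ / cos φ, so h·k = 1.
At 63.8°: h = 0.4664, k = 2.144; principal scales a = 2.144, b = 0.4664.
sin(ω/2) = (a − b)/(a + b) = 1.678/2.611 = 0.6427, so ω = 2 arcsin(0.6427) ≈ 80.0°.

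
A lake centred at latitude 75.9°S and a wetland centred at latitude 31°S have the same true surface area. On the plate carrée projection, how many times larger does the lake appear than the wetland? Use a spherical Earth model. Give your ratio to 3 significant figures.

3.52

For the equirectangular projection with φ₀ = 0 (plate carrée), h = 1 along meridians and k = sec φ along parallels.
Areal scale at 75.9°: h·k = 1.000 × 4.105 = 4.105.
Areal scale at 31°: h·k = 1.000 × 1.167 = 1.167.
Ratio = 4.105/1.167 ≈ 3.52.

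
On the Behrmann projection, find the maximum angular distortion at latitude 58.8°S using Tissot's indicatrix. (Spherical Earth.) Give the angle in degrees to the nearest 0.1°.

The Behrmann projection is cylindrical equal-area with φ₀ = 30°. Cylindrical equal-area (φ₀ = 30°): h = cos φ / cos 30° along meridians, k = cos 30° / cos φ along parallels; h·k = 1.
At 58.8°: h = 0.5982, k = 1.672; principal scales a = 1.672, b = 0.5982.
sin(ω/2) = (a − b)/(a + b) = 1.074/2.270 = 0.4730, so ω = 2 arcsin(0.4730) ≈ 56.5°.

56.5°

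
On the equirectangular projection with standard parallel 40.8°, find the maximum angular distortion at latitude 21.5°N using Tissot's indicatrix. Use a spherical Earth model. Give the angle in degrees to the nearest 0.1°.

With standard parallel φ₀ = 40.8°, the equirectangular projection gives x = Rλ cos φ₀, y = Rφ, so h = 1 and k = cos 40.8° / cos φ.
At 21.5°: h = 1.000, k = 0.8136; principal scales a = 1.000, b = 0.8136.
sin(ω/2) = (a − b)/(a + b) = 0.1864/1.814 = 0.1028, so ω = 2 arcsin(0.1028) ≈ 11.8°.

11.8°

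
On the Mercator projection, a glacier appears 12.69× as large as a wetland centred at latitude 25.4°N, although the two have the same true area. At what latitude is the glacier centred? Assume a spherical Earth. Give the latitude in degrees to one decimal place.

75.3°

For equal true areas on Mercator, apparent areas scale as sec²φ, so the ratio is cos²φ₂ / cos²φ₁.
cos²φ₂ / cos²φ₁ = 12.69  ⇒  cos φ₁ = cos 25.4° / √12.69 = 0.9033/3.562 = 0.2536.
φ₁ = arccos(0.2536) ≈ 75.3°.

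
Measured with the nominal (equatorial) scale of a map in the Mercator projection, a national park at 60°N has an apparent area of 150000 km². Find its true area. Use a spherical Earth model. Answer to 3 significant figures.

Mercator is conformal, so the point scale is isotropic: h = k = sec φ = 1/cos φ.
Areal scale = k² = sec²φ = 1/cos²(60°) = 1/0.5000² = 4.000.
True area = apparent / (areal scale) = 150000 / 4.000 ≈ 37500 km².

37500 km²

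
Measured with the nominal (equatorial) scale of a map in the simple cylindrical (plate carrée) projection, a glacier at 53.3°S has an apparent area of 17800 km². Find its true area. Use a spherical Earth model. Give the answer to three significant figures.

In the plate carrée (x = Rλ, y = Rφ), meridians are true-scale (h = 1) and parallels are stretched by k = sec φ.
Areal scale = h·k = 1 × sec φ; at 53.3°, h = 1.000, k = 1.673, so h·k = 1.673.
True area = apparent / (areal scale) = 17800 / 1.673 ≈ 10600 km².

10600 km²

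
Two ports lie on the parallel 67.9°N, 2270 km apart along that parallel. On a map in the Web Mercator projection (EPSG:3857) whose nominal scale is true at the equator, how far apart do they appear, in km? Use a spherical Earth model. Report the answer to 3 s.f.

6030 km

For Mercator, h = k = sec φ (a conformal cylindrical projection has a single point scale, 1/cos φ).
Along the parallel, k = sec 67.9° = 1/0.3762 = 2.658.
Map distance = 2270 × 2.658 ≈ 6030 km.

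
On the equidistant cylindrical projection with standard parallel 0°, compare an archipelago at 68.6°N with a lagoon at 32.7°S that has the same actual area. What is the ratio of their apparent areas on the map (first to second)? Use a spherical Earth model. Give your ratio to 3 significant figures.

In the plate carrée (x = Rλ, y = Rφ), meridians are true-scale (h = 1) and parallels are stretched by k = sec φ.
Areal scale at 68.6°: h·k = 1.000 × 2.741 = 2.741.
Areal scale at 32.7°: h·k = 1.000 × 1.188 = 1.188.
Ratio = 2.741/1.188 ≈ 2.31.

2.31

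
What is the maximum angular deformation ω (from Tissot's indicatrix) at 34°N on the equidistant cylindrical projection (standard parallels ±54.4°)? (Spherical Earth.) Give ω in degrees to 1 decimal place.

20.2°

With standard parallel φ₀ = 54.4°, the equirectangular projection gives x = Rλ cos φ₀, y = Rφ, so h = 1 and k = cos 54.4° / cos φ.
At 34°: h = 1.000, k = 0.7022; principal scales a = 1.000, b = 0.7022.
sin(ω/2) = (a − b)/(a + b) = 0.2978/1.702 = 0.1750, so ω = 2 arcsin(0.1750) ≈ 20.2°.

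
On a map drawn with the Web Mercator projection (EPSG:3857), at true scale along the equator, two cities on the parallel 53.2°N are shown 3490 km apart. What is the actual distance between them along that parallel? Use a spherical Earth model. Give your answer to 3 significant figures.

For Mercator, h = k = sec φ (a conformal cylindrical projection has a single point scale, 1/cos φ).
Along the parallel at 53.2°, map distances are exaggerated by k = sec 53.2° = 1.669.
True distance = 3490 / 1.669 = 3490 × cos 53.2° ≈ 2090 km.

2090 km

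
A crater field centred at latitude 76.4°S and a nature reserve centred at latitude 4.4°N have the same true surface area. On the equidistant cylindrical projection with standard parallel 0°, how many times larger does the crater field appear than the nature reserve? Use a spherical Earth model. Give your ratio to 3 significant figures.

For the equirectangular projection with φ₀ = 0 (plate carrée), h = 1 along meridians and k = sec φ along parallels.
Areal scale at 76.4°: h·k = 1.000 × 4.253 = 4.253.
Areal scale at 4.4°: h·k = 1.000 × 1.003 = 1.003.
Ratio = 4.253/1.003 ≈ 4.24.

4.24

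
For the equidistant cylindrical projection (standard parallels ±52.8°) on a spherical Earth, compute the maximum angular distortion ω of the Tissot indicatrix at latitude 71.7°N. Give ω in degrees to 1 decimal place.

The equidistant cylindrical projection with φ₀ = 52.8° has h = 1 (meridians true) and k = cos φ₀ / cos φ along parallels.
At 71.7°: h = 1.000, k = 1.926; principal scales a = 1.926, b = 1.000.
sin(ω/2) = (a − b)/(a + b) = 0.9255/2.926 = 0.3164, so ω = 2 arcsin(0.3164) ≈ 36.9°.

36.9°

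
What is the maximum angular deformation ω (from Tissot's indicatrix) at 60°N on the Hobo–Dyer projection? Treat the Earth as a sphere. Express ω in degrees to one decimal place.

51.1°

The Hobo–Dyer projection is cylindrical equal-area with φ₀ = 37.5°. A cylindrical equal-area projection with standard parallel φ₀ has meridian scale h = cos φ / cos φ₀ and parallel scale k = cos φ₀ / cos φ (so areas are preserved, h·k = 1).
At 60°: h = 0.6302, k = 1.587; principal scales a = 1.587, b = 0.6302.
sin(ω/2) = (a − b)/(a + b) = 0.9565/2.217 = 0.4314, so ω = 2 arcsin(0.4314) ≈ 51.1°.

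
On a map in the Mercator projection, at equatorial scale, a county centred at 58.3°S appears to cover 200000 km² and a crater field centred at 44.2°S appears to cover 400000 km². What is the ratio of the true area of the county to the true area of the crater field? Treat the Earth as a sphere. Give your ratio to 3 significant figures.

Since Mercator area scale is 1/cos²φ, the true area equals the apparent area multiplied by cos²φ.
True area of county: 200000 × cos²(58.3°) = 200000 × 0.2761 = 55220 km².
True area of crater field: 400000 × cos²(44.2°) = 400000 × 0.5140 = 205600 km².
Ratio = 55220 / 205600 ≈ 0.269.

0.269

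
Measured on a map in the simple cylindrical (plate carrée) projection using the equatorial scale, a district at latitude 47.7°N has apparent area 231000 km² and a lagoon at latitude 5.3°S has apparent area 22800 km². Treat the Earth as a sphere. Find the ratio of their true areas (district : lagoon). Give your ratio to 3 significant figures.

Plate carrée has h = 1 and k = sec φ, giving areal scale sec φ; true area = (apparent area) · cos φ.
True area of district: 231000 × cos(47.7°) = 231000 × 0.6730 = 155500 km².
True area of lagoon: 22800 × cos(5.3°) = 22800 × 0.9957 = 22700 km².
Ratio = 155500 / 22700 ≈ 6.85.

6.85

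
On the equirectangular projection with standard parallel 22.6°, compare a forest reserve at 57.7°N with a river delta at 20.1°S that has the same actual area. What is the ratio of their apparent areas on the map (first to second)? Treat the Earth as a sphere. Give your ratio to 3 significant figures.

The equidistant cylindrical projection with φ₀ = 22.6° has h = 1 (meridians true) and k = cos φ₀ / cos φ along parallels.
Areal scale at 57.7°: h·k = 1.000 × 1.728 = 1.728.
Areal scale at 20.1°: h·k = 1.000 × 0.9831 = 0.9831.
Ratio = 1.728/0.9831 ≈ 1.76.

1.76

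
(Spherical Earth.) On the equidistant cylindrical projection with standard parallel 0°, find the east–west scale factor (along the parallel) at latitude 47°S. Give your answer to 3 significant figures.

1.47

Plate carrée maps x = Rλ, y = Rφ. The meridian scale is h = 1 and the parallel scale is k = 1/cos φ = sec φ.
k = 1/cos 47° = 1/0.6820 = 1.466.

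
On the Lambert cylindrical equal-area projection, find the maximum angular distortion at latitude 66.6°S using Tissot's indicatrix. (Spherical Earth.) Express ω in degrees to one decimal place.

The Lambert cylindrical equal-area projection is the cylindrical equal-area projection with its standard parallel at the equator (φ₀ = 0). A cylindrical equal-area projection with standard parallel φ₀ has meridian scale h = cos φ / cos φ₀ and parallel scale k = cos φ₀ / cos φ (so areas are preserved, h·k = 1).
At 66.6°: h = 0.3971, k = 2.518; principal scales a = 2.518, b = 0.3971.
sin(ω/2) = (a − b)/(a + b) = 2.121/2.915 = 0.7275, so ω = 2 arcsin(0.7275) ≈ 93.4°.

93.4°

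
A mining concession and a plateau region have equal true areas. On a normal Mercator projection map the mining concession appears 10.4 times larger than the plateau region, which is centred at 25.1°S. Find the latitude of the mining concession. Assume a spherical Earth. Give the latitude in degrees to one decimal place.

On Mercator, (apparent₁)/(apparent₂) = sec²φ₁ / sec²φ₂ when true areas are equal.
cos²φ₂ / cos²φ₁ = 10.4  ⇒  cos φ₁ = cos 25.1° / √10.4 = 0.9056/3.225 = 0.2808.
φ₁ = arccos(0.2808) ≈ 73.7°.

73.7°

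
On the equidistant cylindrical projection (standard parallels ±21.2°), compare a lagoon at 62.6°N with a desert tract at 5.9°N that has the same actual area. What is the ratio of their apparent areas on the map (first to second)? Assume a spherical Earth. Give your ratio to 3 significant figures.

In the equirectangular projection with standard parallel φ₀ = 21.2° (x = Rλ cos φ₀, y = Rφ), meridians are true-scale (h = 1) and the parallel scale is k = cos φ₀ / cos φ.
Areal scale at 62.6°: h·k = 1.000 × 2.026 = 2.026.
Areal scale at 5.9°: h·k = 1.000 × 0.9373 = 0.9373.
Ratio = 2.026/0.9373 ≈ 2.16.

2.16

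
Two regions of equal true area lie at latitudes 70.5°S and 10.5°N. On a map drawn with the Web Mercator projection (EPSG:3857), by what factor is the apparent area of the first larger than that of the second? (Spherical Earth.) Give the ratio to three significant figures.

On Mercator, area is exaggerated by sec²φ = 1/cos²φ.
At 70.5°: sec²(70.5°) = 1/0.3338² = 8.974.
At 10.5°: sec²(10.5°) = 1/0.9833² = 1.034.
Ratio = 8.974/1.034 = cos²(10.5°)/cos²(70.5°) ≈ 8.68.

8.68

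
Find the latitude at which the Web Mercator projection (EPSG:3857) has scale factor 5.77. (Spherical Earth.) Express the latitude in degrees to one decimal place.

Mercator scale is k = sec φ = 1/cos φ.
1/cos φ = 5.77  ⇒  cos φ = 0.1733  ⇒  φ = arccos(0.1733) ≈ 80.0°.

80.0°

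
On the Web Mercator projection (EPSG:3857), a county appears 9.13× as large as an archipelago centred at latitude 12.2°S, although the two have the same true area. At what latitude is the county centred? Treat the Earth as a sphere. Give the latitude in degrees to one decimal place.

71.1°

Mercator areal scale is sec²φ, so apparent-area ratio = sec²φ₁ / sec²φ₂ = cos²φ₂ / cos²φ₁.
cos²φ₂ / cos²φ₁ = 9.13  ⇒  cos φ₁ = cos 12.2° / √9.13 = 0.9774/3.022 = 0.3235.
φ₁ = arccos(0.3235) ≈ 71.1°.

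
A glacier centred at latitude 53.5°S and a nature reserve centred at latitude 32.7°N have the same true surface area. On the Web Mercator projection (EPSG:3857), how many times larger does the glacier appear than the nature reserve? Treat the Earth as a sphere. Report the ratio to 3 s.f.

Mercator is conformal with k = sec φ, so areal scale = k² = sec²φ.
At 53.5°: sec²(53.5°) = 1/0.5948² = 2.826.
At 32.7°: sec²(32.7°) = 1/0.8415² = 1.412.
Ratio = 2.826/1.412 = cos²(32.7°)/cos²(53.5°) ≈ 2.00.

2.00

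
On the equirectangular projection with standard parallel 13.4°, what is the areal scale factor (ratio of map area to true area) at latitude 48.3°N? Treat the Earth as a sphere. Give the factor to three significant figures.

1.46

With standard parallel φ₀ = 13.4°, the equirectangular projection gives x = Rλ cos φ₀, y = Rφ, so h = 1 and k = cos 13.4° / cos φ.
Areal scale = h·k = 1 × cos φ₀ / cos φ; at 48.3°, h = 1.000, k = 1.462, so h·k = 1.462.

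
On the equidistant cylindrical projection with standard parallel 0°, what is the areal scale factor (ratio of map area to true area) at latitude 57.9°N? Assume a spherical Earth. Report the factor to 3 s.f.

1.88

In the plate carrée (x = Rλ, y = Rφ), meridians are true-scale (h = 1) and parallels are stretched by k = sec φ.
Areal scale = h·k = 1 × sec φ; at 57.9°, h = 1.000, k = 1.882, so h·k = 1.882.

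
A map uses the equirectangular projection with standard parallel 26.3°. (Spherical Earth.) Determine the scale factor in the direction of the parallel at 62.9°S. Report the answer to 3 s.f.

The equidistant cylindrical projection with φ₀ = 26.3° has h = 1 (meridians true) and k = cos φ₀ / cos φ along parallels.
k = cos 26.3° / cos 62.9° = 0.8965/0.4555 = 1.968.

1.97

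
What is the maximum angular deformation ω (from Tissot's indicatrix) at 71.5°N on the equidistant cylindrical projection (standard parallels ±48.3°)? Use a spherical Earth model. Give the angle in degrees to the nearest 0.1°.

41.5°

In the equirectangular projection with standard parallel φ₀ = 48.3° (x = Rλ cos φ₀, y = Rφ), meridians are true-scale (h = 1) and the parallel scale is k = cos φ₀ / cos φ.
At 71.5°: h = 1.000, k = 2.097; principal scales a = 2.097, b = 1.000.
sin(ω/2) = (a − b)/(a + b) = 1.097/3.097 = 0.3541, so ω = 2 arcsin(0.3541) ≈ 41.5°.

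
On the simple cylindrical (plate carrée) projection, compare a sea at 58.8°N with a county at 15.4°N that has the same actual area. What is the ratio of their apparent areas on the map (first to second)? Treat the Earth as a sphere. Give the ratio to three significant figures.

In the plate carrée (x = Rλ, y = Rφ), meridians are true-scale (h = 1) and parallels are stretched by k = sec φ.
Areal scale at 58.8°: h·k = 1.000 × 1.930 = 1.930.
Areal scale at 15.4°: h·k = 1.000 × 1.037 = 1.037.
Ratio = 1.930/1.037 ≈ 1.86.

1.86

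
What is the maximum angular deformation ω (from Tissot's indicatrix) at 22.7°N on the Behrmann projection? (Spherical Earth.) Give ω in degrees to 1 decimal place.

7.2°

Behrmann is a cylindrical equal-area projection with standard parallels at ±30°. A cylindrical equal-area projection with standard parallel φ₀ has meridian scale h = cos φ / cos φ₀ and parallel scale k = cos φ₀ / cos φ (so areas are preserved, h·k = 1).
At 22.7°: h = 1.065, k = 0.9387; principal scales a = 1.065, b = 0.9387.
sin(ω/2) = (a − b)/(a + b) = 0.1265/2.004 = 0.06313, so ω = 2 arcsin(0.06313) ≈ 7.2°.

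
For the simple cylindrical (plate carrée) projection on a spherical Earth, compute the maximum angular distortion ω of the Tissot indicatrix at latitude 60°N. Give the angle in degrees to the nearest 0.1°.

For the equirectangular projection with φ₀ = 0 (plate carrée), h = 1 along meridians and k = sec φ along parallels.
At 60°: h = 1.000, k = 2.000; principal scales a = 2.000, b = 1.000.
sin(ω/2) = (a − b)/(a + b) = 1.0000/3.000 = 0.3333, so ω = 2 arcsin(0.3333) ≈ 38.9°.

38.9°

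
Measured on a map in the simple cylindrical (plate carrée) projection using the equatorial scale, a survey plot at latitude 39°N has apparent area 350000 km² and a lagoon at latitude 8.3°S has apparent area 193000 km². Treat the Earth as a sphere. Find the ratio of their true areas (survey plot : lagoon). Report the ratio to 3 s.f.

1.42

Plate carrée has h = 1 and k = sec φ, giving areal scale sec φ; true area = (apparent area) · cos φ.
True area of survey plot: 350000 × cos(39°) = 350000 × 0.7771 = 272000 km².
True area of lagoon: 193000 × cos(8.3°) = 193000 × 0.9895 = 191000 km².
Ratio = 272000 / 191000 ≈ 1.42.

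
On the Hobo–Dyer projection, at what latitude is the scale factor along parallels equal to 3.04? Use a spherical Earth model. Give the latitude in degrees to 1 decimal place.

74.9°

Hobo–Dyer is a cylindrical equal-area projection with standard parallels at ±37.5°. For cylindrical equal-area with standard parallel φ₀, h = cos φ / cos φ₀ and k = cos φ₀ / cos φ, so h·k = 1.
k = cos φ₀ / cos φ = 3.04  ⇒  cos φ = cos 37.5° / 3.04 = 0.2610.
φ = arccos(0.2610) ≈ 74.9°.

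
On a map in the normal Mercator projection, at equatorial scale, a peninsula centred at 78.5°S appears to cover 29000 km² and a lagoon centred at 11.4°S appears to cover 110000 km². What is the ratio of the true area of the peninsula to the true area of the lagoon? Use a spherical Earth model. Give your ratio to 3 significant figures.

0.0109

Mercator's areal exaggeration is sec²φ; hence true area = (apparent area) · cos²φ.
True area of peninsula: 29000 × cos²(78.5°) = 29000 × 0.03975 = 1153 km².
True area of lagoon: 110000 × cos²(11.4°) = 110000 × 0.9609 = 105700 km².
Ratio = 1153 / 105700 ≈ 0.0109.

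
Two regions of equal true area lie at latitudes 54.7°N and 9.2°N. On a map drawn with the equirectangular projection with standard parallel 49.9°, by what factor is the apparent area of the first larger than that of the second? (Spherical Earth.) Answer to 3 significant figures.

The equidistant cylindrical projection with φ₀ = 49.9° has h = 1 (meridians true) and k = cos φ₀ / cos φ along parallels.
Areal scale at 54.7°: h·k = 1.000 × 1.115 = 1.115.
Areal scale at 9.2°: h·k = 1.000 × 0.6525 = 0.6525.
Ratio = 1.115/0.6525 ≈ 1.71.

1.71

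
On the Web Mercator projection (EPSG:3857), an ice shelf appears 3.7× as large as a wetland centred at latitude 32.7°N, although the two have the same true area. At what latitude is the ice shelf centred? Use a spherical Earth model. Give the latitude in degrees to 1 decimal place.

For equal true areas on Mercator, apparent areas scale as sec²φ, so the ratio is cos²φ₂ / cos²φ₁.
cos²φ₂ / cos²φ₁ = 3.7  ⇒  cos φ₁ = cos 32.7° / √3.7 = 0.8415/1.924 = 0.4375.
φ₁ = arccos(0.4375) ≈ 64.1°.

64.1°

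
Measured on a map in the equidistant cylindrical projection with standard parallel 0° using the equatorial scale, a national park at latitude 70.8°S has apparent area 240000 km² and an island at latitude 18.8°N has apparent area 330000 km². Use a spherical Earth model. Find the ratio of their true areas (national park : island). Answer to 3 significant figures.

On the plate carrée, areal scale = h·k = 1 × sec φ, so true area = apparent × cos φ.
True area of national park: 240000 × cos(70.8°) = 240000 × 0.3289 = 78930 km².
True area of island: 330000 × cos(18.8°) = 330000 × 0.9466 = 312400 km².
Ratio = 78930 / 312400 ≈ 0.253.

0.253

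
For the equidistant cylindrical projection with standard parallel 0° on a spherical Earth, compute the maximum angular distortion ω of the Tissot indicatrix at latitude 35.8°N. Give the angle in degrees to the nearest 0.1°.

In the plate carrée (x = Rλ, y = Rφ), meridians are true-scale (h = 1) and parallels are stretched by k = sec φ.
At 35.8°: h = 1.000, k = 1.233; principal scales a = 1.233, b = 1.000.
sin(ω/2) = (a − b)/(a + b) = 0.2329/2.233 = 0.1043, so ω = 2 arcsin(0.1043) ≈ 12.0°.

12.0°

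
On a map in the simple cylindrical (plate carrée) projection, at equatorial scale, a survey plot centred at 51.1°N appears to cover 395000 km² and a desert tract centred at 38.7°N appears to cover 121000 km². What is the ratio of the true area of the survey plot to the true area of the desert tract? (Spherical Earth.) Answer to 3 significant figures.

Plate carrée has h = 1 and k = sec φ, giving areal scale sec φ; true area = (apparent area) · cos φ.
True area of survey plot: 395000 × cos(51.1°) = 395000 × 0.6280 = 248000 km².
True area of desert tract: 121000 × cos(38.7°) = 121000 × 0.7804 = 94430 km².
Ratio = 248000 / 94430 ≈ 2.63.

2.63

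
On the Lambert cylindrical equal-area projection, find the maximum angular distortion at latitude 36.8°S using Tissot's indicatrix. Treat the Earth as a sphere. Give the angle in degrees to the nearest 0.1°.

25.3°

The Lambert cylindrical equal-area projection is the cylindrical equal-area projection with its standard parallel at the equator (φ₀ = 0). For cylindrical equal-area with standard parallel φ₀, h = cos φ / cos φ₀ and k = cos φ₀ / cos φ, so h·k = 1.
At 36.8°: h = 0.8007, k = 1.249; principal scales a = 1.249, b = 0.8007.
sin(ω/2) = (a − b)/(a + b) = 0.4481/2.050 = 0.2186, so ω = 2 arcsin(0.2186) ≈ 25.3°.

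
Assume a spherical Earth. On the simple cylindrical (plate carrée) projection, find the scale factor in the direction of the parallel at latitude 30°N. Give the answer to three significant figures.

For the equirectangular projection with φ₀ = 0 (plate carrée), h = 1 along meridians and k = sec φ along parallels.
k = 1/cos 30° = 1/0.8660 = 1.155.

1.15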